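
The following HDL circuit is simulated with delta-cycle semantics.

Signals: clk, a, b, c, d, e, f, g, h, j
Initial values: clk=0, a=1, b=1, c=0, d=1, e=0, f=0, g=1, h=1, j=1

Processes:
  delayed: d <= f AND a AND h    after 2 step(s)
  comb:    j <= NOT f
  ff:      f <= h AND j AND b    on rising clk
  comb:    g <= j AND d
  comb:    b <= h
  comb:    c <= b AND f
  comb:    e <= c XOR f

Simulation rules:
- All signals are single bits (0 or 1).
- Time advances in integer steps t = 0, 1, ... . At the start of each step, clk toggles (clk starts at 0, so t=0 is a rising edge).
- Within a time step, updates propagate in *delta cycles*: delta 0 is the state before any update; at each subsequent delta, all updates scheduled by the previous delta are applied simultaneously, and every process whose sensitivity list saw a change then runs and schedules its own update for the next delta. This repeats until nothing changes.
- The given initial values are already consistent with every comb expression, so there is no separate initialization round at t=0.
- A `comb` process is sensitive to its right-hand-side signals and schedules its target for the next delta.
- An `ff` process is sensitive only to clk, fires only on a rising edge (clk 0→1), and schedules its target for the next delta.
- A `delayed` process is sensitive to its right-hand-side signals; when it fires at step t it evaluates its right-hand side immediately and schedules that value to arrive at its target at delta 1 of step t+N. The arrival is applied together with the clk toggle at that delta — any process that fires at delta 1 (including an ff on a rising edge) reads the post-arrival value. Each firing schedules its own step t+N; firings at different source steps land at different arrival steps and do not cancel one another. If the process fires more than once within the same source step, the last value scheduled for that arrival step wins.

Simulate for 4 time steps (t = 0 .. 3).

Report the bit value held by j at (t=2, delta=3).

1

t0.Δ0 c=0 a=1 g=1 f=0 e=0 j=1 h=1 clk=0 d=1 b=1
t0.Δ1 c=0 a=1 g=1 f=0 e=0 j=1 h=1 clk=1 d=1 b=1
t0.Δ2 c=0 a=1 g=1 f=1 e=0 j=1 h=1 clk=1 d=1 b=1
t0.Δ3 c=1 a=1 g=1 f=1 e=1 j=0 h=1 clk=1 d=1 b=1
t0.Δ4 c=1 a=1 g=0 f=1 e=0 j=0 h=1 clk=1 d=1 b=1
t1.Δ0 c=1 a=1 g=0 f=1 e=0 j=0 h=1 clk=1 d=1 b=1
t1.Δ1 c=1 a=1 g=0 f=1 e=0 j=0 h=1 clk=0 d=1 b=1
t2.Δ0 c=1 a=1 g=0 f=1 e=0 j=0 h=1 clk=0 d=1 b=1
t2.Δ1 c=1 a=1 g=0 f=1 e=0 j=0 h=1 clk=1 d=1 b=1
t2.Δ2 c=1 a=1 g=0 f=0 e=0 j=0 h=1 clk=1 d=1 b=1
t2.Δ3 c=0 a=1 g=0 f=0 e=1 j=1 h=1 clk=1 d=1 b=1
t2.Δ4 c=0 a=1 g=1 f=0 e=0 j=1 h=1 clk=1 d=1 b=1
t3.Δ0 c=0 a=1 g=1 f=0 e=0 j=1 h=1 clk=1 d=1 b=1
t3.Δ1 c=0 a=1 g=1 f=0 e=0 j=1 h=1 clk=0 d=1 b=1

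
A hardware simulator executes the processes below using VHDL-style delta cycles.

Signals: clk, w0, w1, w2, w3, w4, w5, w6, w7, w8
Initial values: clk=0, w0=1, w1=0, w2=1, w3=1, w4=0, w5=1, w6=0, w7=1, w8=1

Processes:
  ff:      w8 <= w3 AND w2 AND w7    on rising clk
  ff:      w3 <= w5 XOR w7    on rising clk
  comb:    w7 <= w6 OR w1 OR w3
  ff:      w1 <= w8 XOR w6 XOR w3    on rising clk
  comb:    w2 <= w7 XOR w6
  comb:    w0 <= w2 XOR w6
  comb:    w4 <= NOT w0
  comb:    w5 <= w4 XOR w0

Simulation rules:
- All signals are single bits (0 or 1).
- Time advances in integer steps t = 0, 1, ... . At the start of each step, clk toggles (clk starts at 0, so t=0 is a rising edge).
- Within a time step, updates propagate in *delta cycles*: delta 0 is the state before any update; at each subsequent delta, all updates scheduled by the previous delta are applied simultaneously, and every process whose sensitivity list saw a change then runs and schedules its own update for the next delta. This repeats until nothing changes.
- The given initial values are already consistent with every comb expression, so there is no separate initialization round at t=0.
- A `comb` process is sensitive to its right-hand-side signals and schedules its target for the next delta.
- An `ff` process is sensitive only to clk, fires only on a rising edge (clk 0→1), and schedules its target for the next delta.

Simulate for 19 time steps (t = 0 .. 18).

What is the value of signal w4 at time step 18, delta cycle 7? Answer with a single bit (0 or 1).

t=0 Δ0: w4=0 clk=0 w0=1 w2=1 w3=1 w6=0 w8=1 w7=1 w5=1 w1=0
  Δ1: clk:0→1
  Δ2: w3:1→0
  Δ3: w7:1→0
  Δ4: w2:1→0
  Δ5: w0:1→0
  Δ6: w4:0→1, w5:1→0
  Δ7: w5:0→1
  (7Δ to stable)
t=1 Δ0: w4=1 clk=1 w0=0 w2=0 w3=0 w6=0 w8=1 w7=0 w5=1 w1=0
  Δ1: clk:1→0
  (1Δ to stable)
t=2 Δ0: w4=1 clk=0 w0=0 w2=0 w3=0 w6=0 w8=1 w7=0 w5=1 w1=0
  Δ1: clk:0→1
  Δ2: w3:0→1, w8:1→0, w1:0→1
  Δ3: w7:0→1
  Δ4: w2:0→1
  Δ5: w0:0→1
  Δ6: w4:1→0, w5:1→0
  Δ7: w5:0→1
  (7Δ to stable)
t=3 Δ0: w4=0 clk=1 w0=1 w2=1 w3=1 w6=0 w8=0 w7=1 w5=1 w1=1
  Δ1: clk:1→0
  (1Δ to stable)
t=4 Δ0: w4=0 clk=0 w0=1 w2=1 w3=1 w6=0 w8=0 w7=1 w5=1 w1=1
  Δ1: clk:0→1
  Δ2: w3:1→0, w8:0→1
  (2Δ to stable)
t=5 Δ0: w4=0 clk=1 w0=1 w2=1 w3=0 w6=0 w8=1 w7=1 w5=1 w1=1
  Δ1: clk:1→0
  (1Δ to stable)
t=6 Δ0: w4=0 clk=0 w0=1 w2=1 w3=0 w6=0 w8=1 w7=1 w5=1 w1=1
  Δ1: clk:0→1
  Δ2: w8:1→0
  (2Δ to stable)
t=7 Δ0: w4=0 clk=1 w0=1 w2=1 w3=0 w6=0 w8=0 w7=1 w5=1 w1=1
  Δ1: clk:1→0
  (1Δ to stable)
t=8 Δ0: w4=0 clk=0 w0=1 w2=1 w3=0 w6=0 w8=0 w7=1 w5=1 w1=1
  Δ1: clk:0→1
  Δ2: w1:1→0
  Δ3: w7:1→0
  Δ4: w2:1→0
  Δ5: w0:1→0
  Δ6: w4:0→1, w5:1→0
  Δ7: w5:0→1
  (7Δ to stable)
t=9 Δ0: w4=1 clk=1 w0=0 w2=0 w3=0 w6=0 w8=0 w7=0 w5=1 w1=0
  Δ1: clk:1→0
  (1Δ to stable)
t=10 Δ0: w4=1 clk=0 w0=0 w2=0 w3=0 w6=0 w8=0 w7=0 w5=1 w1=0
  Δ1: clk:0→1
  Δ2: w3:0→1
  Δ3: w7:0→1
  Δ4: w2:0→1
  Δ5: w0:0→1
  Δ6: w4:1→0, w5:1→0
  Δ7: w5:0→1
  (7Δ to stable)
t=11 Δ0: w4=0 clk=1 w0=1 w2=1 w3=1 w6=0 w8=0 w7=1 w5=1 w1=0
  Δ1: clk:1→0
  (1Δ to stable)
t=12 Δ0: w4=0 clk=0 w0=1 w2=1 w3=1 w6=0 w8=0 w7=1 w5=1 w1=0
  Δ1: clk:0→1
  Δ2: w3:1→0, w8:0→1, w1:0→1
  (2Δ to stable)
t=13 Δ0: w4=0 clk=1 w0=1 w2=1 w3=0 w6=0 w8=1 w7=1 w5=1 w1=1
  Δ1: clk:1→0
  (1Δ to stable)
t=14 Δ0: w4=0 clk=0 w0=1 w2=1 w3=0 w6=0 w8=1 w7=1 w5=1 w1=1
  Δ1: clk:0→1
  Δ2: w8:1→0
  (2Δ to stable)
t=15 Δ0: w4=0 clk=1 w0=1 w2=1 w3=0 w6=0 w8=0 w7=1 w5=1 w1=1
  Δ1: clk:1→0
  (1Δ to stable)
t=16 Δ0: w4=0 clk=0 w0=1 w2=1 w3=0 w6=0 w8=0 w7=1 w5=1 w1=1
  Δ1: clk:0→1
  Δ2: w1:1→0
  Δ3: w7:1→0
  Δ4: w2:1→0
  Δ5: w0:1→0
  Δ6: w4:0→1, w5:1→0
  Δ7: w5:0→1
  (7Δ to stable)
t=17 Δ0: w4=1 clk=1 w0=0 w2=0 w3=0 w6=0 w8=0 w7=0 w5=1 w1=0
  Δ1: clk:1→0
  (1Δ to stable)
t=18 Δ0: w4=1 clk=0 w0=0 w2=0 w3=0 w6=0 w8=0 w7=0 w5=1 w1=0
  Δ1: clk:0→1
  Δ2: w3:0→1
  Δ3: w7:0→1
  Δ4: w2:0→1
  Δ5: w0:0→1
  Δ6: w4:1→0, w5:1→0
  Δ7: w5:0→1
  (7Δ to stable)

0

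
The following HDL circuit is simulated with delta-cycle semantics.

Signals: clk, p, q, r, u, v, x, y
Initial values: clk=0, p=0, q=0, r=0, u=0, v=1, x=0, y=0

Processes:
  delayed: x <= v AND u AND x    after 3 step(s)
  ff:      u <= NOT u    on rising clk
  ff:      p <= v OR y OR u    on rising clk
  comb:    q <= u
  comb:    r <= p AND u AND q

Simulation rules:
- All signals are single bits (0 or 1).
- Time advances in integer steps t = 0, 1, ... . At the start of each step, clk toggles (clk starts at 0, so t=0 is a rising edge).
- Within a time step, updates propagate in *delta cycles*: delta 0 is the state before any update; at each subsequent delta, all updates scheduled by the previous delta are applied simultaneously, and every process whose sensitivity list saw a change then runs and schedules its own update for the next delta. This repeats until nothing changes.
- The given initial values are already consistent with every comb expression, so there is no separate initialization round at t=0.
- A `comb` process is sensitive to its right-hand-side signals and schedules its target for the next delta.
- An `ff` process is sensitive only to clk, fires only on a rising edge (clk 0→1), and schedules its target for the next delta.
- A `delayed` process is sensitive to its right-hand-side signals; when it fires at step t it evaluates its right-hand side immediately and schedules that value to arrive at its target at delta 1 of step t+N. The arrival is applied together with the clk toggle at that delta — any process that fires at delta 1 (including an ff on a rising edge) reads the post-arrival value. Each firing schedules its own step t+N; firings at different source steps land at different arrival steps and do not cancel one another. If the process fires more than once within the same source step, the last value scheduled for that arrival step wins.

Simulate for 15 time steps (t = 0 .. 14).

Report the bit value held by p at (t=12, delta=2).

1

t=0 Δ0: clk=0 u=0 y=0 q=0 v=1 p=0 r=0 x=0
  Δ1: clk:0→1
  Δ2: u:0→1, p:0→1
  Δ3: q:0→1
  Δ4: r:0→1
  (4Δ to stable)
t=1 Δ0: clk=1 u=1 y=0 q=1 v=1 p=1 r=1 x=0
  Δ1: clk:1→0
  (1Δ to stable)
t=2 Δ0: clk=0 u=1 y=0 q=1 v=1 p=1 r=1 x=0
  Δ1: clk:0→1
  Δ2: u:1→0
  Δ3: q:1→0, r:1→0
  (3Δ to stable)
t=3 Δ0: clk=1 u=0 y=0 q=0 v=1 p=1 r=0 x=0
  Δ1: clk:1→0
  (1Δ to stable)
t=4 Δ0: clk=0 u=0 y=0 q=0 v=1 p=1 r=0 x=0
  Δ1: clk:0→1
  Δ2: u:0→1
  Δ3: q:0→1
  Δ4: r:0→1
  (4Δ to stable)
t=5 Δ0: clk=1 u=1 y=0 q=1 v=1 p=1 r=1 x=0
  Δ1: clk:1→0
  (1Δ to stable)
t=6 Δ0: clk=0 u=1 y=0 q=1 v=1 p=1 r=1 x=0
  Δ1: clk:0→1
  Δ2: u:1→0
  Δ3: q:1→0, r:1→0
  (3Δ to stable)
t=7 Δ0: clk=1 u=0 y=0 q=0 v=1 p=1 r=0 x=0
  Δ1: clk:1→0
  (1Δ to stable)
t=8 Δ0: clk=0 u=0 y=0 q=0 v=1 p=1 r=0 x=0
  Δ1: clk:0→1
  Δ2: u:0→1
  Δ3: q:0→1
  Δ4: r:0→1
  (4Δ to stable)
t=9 Δ0: clk=1 u=1 y=0 q=1 v=1 p=1 r=1 x=0
  Δ1: clk:1→0
  (1Δ to stable)
t=10 Δ0: clk=0 u=1 y=0 q=1 v=1 p=1 r=1 x=0
  Δ1: clk:0→1
  Δ2: u:1→0
  Δ3: q:1→0, r:1→0
  (3Δ to stable)
t=11 Δ0: clk=1 u=0 y=0 q=0 v=1 p=1 r=0 x=0
  Δ1: clk:1→0
  (1Δ to stable)
t=12 Δ0: clk=0 u=0 y=0 q=0 v=1 p=1 r=0 x=0
  Δ1: clk:0→1
  Δ2: u:0→1
  Δ3: q:0→1
  Δ4: r:0→1
  (4Δ to stable)
t=13 Δ0: clk=1 u=1 y=0 q=1 v=1 p=1 r=1 x=0
  Δ1: clk:1→0
  (1Δ to stable)
t=14 Δ0: clk=0 u=1 y=0 q=1 v=1 p=1 r=1 x=0
  Δ1: clk:0→1
  Δ2: u:1→0
  Δ3: q:1→0, r:1→0
  (3Δ to stable)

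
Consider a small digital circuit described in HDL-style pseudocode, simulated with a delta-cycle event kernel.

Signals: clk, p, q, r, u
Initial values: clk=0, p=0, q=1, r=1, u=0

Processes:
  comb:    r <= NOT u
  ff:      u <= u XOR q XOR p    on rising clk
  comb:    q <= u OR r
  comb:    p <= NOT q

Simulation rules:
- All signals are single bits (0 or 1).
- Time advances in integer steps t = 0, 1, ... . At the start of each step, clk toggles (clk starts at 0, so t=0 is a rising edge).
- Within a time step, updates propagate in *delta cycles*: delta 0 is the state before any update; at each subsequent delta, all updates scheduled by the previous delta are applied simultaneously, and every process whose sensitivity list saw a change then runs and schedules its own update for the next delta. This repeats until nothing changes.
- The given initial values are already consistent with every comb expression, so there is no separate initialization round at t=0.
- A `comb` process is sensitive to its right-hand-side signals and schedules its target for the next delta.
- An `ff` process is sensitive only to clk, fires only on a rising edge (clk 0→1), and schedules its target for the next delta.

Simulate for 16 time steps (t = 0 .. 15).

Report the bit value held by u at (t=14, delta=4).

[bits: u,q,p,clk,r]
t=0: Δ0=01001 Δ1=01011 Δ2=11011 Δ3=11010 | 3Δ
t=1: Δ0=11010 Δ1=11000 | 1Δ
t=2: Δ0=11000 Δ1=11010 Δ2=01010 Δ3=00011 Δ4=01111 Δ5=01011 | 5Δ
t=3: Δ0=01011 Δ1=01001 | 1Δ
t=4: Δ0=01001 Δ1=01011 Δ2=11011 Δ3=11010 | 3Δ
t=5: Δ0=11010 Δ1=11000 | 1Δ
t=6: Δ0=11000 Δ1=11010 Δ2=01010 Δ3=00011 Δ4=01111 Δ5=01011 | 5Δ
t=7: Δ0=01011 Δ1=01001 | 1Δ
t=8: Δ0=01001 Δ1=01011 Δ2=11011 Δ3=11010 | 3Δ
t=9: Δ0=11010 Δ1=11000 | 1Δ
t=10: Δ0=11000 Δ1=11010 Δ2=01010 Δ3=00011 Δ4=01111 Δ5=01011 | 5Δ
t=11: Δ0=01011 Δ1=01001 | 1Δ
t=12: Δ0=01001 Δ1=01011 Δ2=11011 Δ3=11010 | 3Δ
t=13: Δ0=11010 Δ1=11000 | 1Δ
t=14: Δ0=11000 Δ1=11010 Δ2=01010 Δ3=00011 Δ4=01111 Δ5=01011 | 5Δ
t=15: Δ0=01011 Δ1=01001 | 1Δ

0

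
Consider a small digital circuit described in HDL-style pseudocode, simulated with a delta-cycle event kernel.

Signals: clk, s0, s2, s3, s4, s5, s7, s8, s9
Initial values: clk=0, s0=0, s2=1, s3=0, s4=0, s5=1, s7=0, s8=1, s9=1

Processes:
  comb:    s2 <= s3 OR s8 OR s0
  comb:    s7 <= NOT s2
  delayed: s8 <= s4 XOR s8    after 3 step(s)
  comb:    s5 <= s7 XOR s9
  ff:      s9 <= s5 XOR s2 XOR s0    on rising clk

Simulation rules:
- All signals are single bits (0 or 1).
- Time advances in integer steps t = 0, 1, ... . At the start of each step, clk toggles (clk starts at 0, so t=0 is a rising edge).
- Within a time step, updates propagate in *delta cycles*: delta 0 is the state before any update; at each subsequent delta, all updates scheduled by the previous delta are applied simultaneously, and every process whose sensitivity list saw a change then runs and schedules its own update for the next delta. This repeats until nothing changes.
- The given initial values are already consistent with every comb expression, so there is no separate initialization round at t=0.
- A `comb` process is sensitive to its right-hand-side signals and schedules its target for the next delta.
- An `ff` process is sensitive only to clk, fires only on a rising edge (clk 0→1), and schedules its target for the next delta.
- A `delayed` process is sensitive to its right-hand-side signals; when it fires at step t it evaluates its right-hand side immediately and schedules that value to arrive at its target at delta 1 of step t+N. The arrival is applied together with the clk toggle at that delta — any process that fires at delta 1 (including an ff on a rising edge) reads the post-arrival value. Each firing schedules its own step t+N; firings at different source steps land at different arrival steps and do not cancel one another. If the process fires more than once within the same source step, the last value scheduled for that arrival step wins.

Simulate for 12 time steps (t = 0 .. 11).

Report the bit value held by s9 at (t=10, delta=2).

t=0 Δ0: s4=0 s7=0 s3=0 s8=1 s9=1 clk=0 s2=1 s5=1 s0=0
  Δ1: clk:0→1
  Δ2: s9:1→0
  Δ3: s5:1→0
  (3Δ to stable)
t=1 Δ0: s4=0 s7=0 s3=0 s8=1 s9=0 clk=1 s2=1 s5=0 s0=0
  Δ1: clk:1→0
  (1Δ to stable)
t=2 Δ0: s4=0 s7=0 s3=0 s8=1 s9=0 clk=0 s2=1 s5=0 s0=0
  Δ1: clk:0→1
  Δ2: s9:0→1
  Δ3: s5:0→1
  (3Δ to stable)
t=3 Δ0: s4=0 s7=0 s3=0 s8=1 s9=1 clk=1 s2=1 s5=1 s0=0
  Δ1: clk:1→0
  (1Δ to stable)
t=4 Δ0: s4=0 s7=0 s3=0 s8=1 s9=1 clk=0 s2=1 s5=1 s0=0
  Δ1: clk:0→1
  Δ2: s9:1→0
  Δ3: s5:1→0
  (3Δ to stable)
t=5 Δ0: s4=0 s7=0 s3=0 s8=1 s9=0 clk=1 s2=1 s5=0 s0=0
  Δ1: clk:1→0
  (1Δ to stable)
t=6 Δ0: s4=0 s7=0 s3=0 s8=1 s9=0 clk=0 s2=1 s5=0 s0=0
  Δ1: clk:0→1
  Δ2: s9:0→1
  Δ3: s5:0→1
  (3Δ to stable)
t=7 Δ0: s4=0 s7=0 s3=0 s8=1 s9=1 clk=1 s2=1 s5=1 s0=0
  Δ1: clk:1→0
  (1Δ to stable)
t=8 Δ0: s4=0 s7=0 s3=0 s8=1 s9=1 clk=0 s2=1 s5=1 s0=0
  Δ1: clk:0→1
  Δ2: s9:1→0
  Δ3: s5:1→0
  (3Δ to stable)
t=9 Δ0: s4=0 s7=0 s3=0 s8=1 s9=0 clk=1 s2=1 s5=0 s0=0
  Δ1: clk:1→0
  (1Δ to stable)
t=10 Δ0: s4=0 s7=0 s3=0 s8=1 s9=0 clk=0 s2=1 s5=0 s0=0
  Δ1: clk:0→1
  Δ2: s9:0→1
  Δ3: s5:0→1
  (3Δ to stable)
t=11 Δ0: s4=0 s7=0 s3=0 s8=1 s9=1 clk=1 s2=1 s5=1 s0=0
  Δ1: clk:1→0
  (1Δ to stable)

1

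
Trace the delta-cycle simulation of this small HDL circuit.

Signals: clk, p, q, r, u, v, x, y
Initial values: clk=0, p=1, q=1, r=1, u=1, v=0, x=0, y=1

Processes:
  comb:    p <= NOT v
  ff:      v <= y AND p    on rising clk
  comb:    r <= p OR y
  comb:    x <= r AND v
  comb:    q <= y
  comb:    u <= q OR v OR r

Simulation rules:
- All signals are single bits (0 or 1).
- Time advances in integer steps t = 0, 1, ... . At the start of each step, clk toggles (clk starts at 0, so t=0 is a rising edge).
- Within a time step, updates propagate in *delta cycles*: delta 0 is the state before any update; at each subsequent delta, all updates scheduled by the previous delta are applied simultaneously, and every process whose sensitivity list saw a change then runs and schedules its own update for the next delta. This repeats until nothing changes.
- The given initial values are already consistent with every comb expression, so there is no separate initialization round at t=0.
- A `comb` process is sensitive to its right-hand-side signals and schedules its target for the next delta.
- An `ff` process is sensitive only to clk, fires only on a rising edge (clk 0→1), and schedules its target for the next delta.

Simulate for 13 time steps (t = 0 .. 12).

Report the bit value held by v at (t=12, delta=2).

1

t0.Δ0 v=0 p=1 clk=0 u=1 q=1 y=1 r=1 x=0
t0.Δ1 v=0 p=1 clk=1 u=1 q=1 y=1 r=1 x=0
t0.Δ2 v=1 p=1 clk=1 u=1 q=1 y=1 r=1 x=0
t0.Δ3 v=1 p=0 clk=1 u=1 q=1 y=1 r=1 x=1
t1.Δ0 v=1 p=0 clk=1 u=1 q=1 y=1 r=1 x=1
t1.Δ1 v=1 p=0 clk=0 u=1 q=1 y=1 r=1 x=1
t2.Δ0 v=1 p=0 clk=0 u=1 q=1 y=1 r=1 x=1
t2.Δ1 v=1 p=0 clk=1 u=1 q=1 y=1 r=1 x=1
t2.Δ2 v=0 p=0 clk=1 u=1 q=1 y=1 r=1 x=1
t2.Δ3 v=0 p=1 clk=1 u=1 q=1 y=1 r=1 x=0
t3.Δ0 v=0 p=1 clk=1 u=1 q=1 y=1 r=1 x=0
t3.Δ1 v=0 p=1 clk=0 u=1 q=1 y=1 r=1 x=0
t4.Δ0 v=0 p=1 clk=0 u=1 q=1 y=1 r=1 x=0
t4.Δ1 v=0 p=1 clk=1 u=1 q=1 y=1 r=1 x=0
t4.Δ2 v=1 p=1 clk=1 u=1 q=1 y=1 r=1 x=0
t4.Δ3 v=1 p=0 clk=1 u=1 q=1 y=1 r=1 x=1
t5.Δ0 v=1 p=0 clk=1 u=1 q=1 y=1 r=1 x=1
t5.Δ1 v=1 p=0 clk=0 u=1 q=1 y=1 r=1 x=1
t6.Δ0 v=1 p=0 clk=0 u=1 q=1 y=1 r=1 x=1
t6.Δ1 v=1 p=0 clk=1 u=1 q=1 y=1 r=1 x=1
t6.Δ2 v=0 p=0 clk=1 u=1 q=1 y=1 r=1 x=1
t6.Δ3 v=0 p=1 clk=1 u=1 q=1 y=1 r=1 x=0
t7.Δ0 v=0 p=1 clk=1 u=1 q=1 y=1 r=1 x=0
t7.Δ1 v=0 p=1 clk=0 u=1 q=1 y=1 r=1 x=0
t8.Δ0 v=0 p=1 clk=0 u=1 q=1 y=1 r=1 x=0
t8.Δ1 v=0 p=1 clk=1 u=1 q=1 y=1 r=1 x=0
t8.Δ2 v=1 p=1 clk=1 u=1 q=1 y=1 r=1 x=0
t8.Δ3 v=1 p=0 clk=1 u=1 q=1 y=1 r=1 x=1
t9.Δ0 v=1 p=0 clk=1 u=1 q=1 y=1 r=1 x=1
t9.Δ1 v=1 p=0 clk=0 u=1 q=1 y=1 r=1 x=1
t10.Δ0 v=1 p=0 clk=0 u=1 q=1 y=1 r=1 x=1
t10.Δ1 v=1 p=0 clk=1 u=1 q=1 y=1 r=1 x=1
t10.Δ2 v=0 p=0 clk=1 u=1 q=1 y=1 r=1 x=1
t10.Δ3 v=0 p=1 clk=1 u=1 q=1 y=1 r=1 x=0
t11.Δ0 v=0 p=1 clk=1 u=1 q=1 y=1 r=1 x=0
t11.Δ1 v=0 p=1 clk=0 u=1 q=1 y=1 r=1 x=0
t12.Δ0 v=0 p=1 clk=0 u=1 q=1 y=1 r=1 x=0
t12.Δ1 v=0 p=1 clk=1 u=1 q=1 y=1 r=1 x=0
t12.Δ2 v=1 p=1 clk=1 u=1 q=1 y=1 r=1 x=0
t12.Δ3 v=1 p=0 clk=1 u=1 q=1 y=1 r=1 x=1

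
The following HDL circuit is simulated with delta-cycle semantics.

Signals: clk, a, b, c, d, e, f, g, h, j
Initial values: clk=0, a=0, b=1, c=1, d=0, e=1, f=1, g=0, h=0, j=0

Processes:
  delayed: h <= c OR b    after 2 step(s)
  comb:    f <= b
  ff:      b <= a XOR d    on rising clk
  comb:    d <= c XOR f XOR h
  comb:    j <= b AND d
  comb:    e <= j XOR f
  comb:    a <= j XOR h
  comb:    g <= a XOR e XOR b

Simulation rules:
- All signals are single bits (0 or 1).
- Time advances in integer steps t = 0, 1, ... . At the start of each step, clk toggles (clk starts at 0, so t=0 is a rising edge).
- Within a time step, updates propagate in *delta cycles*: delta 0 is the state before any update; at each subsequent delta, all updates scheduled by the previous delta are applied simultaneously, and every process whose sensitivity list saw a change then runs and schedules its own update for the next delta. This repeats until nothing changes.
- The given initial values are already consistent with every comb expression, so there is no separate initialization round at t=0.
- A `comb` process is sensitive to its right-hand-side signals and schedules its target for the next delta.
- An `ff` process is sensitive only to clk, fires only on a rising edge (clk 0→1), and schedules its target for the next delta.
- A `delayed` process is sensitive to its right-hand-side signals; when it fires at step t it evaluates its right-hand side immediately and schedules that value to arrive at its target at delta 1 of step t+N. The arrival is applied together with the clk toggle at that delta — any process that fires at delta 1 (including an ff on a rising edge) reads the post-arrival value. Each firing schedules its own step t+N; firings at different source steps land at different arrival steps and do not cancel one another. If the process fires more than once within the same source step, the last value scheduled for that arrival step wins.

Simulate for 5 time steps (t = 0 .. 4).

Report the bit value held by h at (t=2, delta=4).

[bits: j,h,c,g,clk,a,f,e,d,b]
t=0: Δ0=0010001101 Δ1=0010101101 Δ2=0010101100 Δ3=0011100100 Δ4=0011100010 Δ5=0010100010 | 5Δ
t=1: Δ0=0010100010 Δ1=0010000010 | 1Δ
t=2: Δ0=0010000010 Δ1=0110100010 Δ2=0110110001 Δ3=0110111001 Δ4=0110111111 Δ5=1111111111 Δ6=1111101011 | 6Δ
t=3: Δ0=1111101011 Δ1=1111001011 | 1Δ
t=4: Δ0=1111001011 Δ1=1111101011 | 1Δ

1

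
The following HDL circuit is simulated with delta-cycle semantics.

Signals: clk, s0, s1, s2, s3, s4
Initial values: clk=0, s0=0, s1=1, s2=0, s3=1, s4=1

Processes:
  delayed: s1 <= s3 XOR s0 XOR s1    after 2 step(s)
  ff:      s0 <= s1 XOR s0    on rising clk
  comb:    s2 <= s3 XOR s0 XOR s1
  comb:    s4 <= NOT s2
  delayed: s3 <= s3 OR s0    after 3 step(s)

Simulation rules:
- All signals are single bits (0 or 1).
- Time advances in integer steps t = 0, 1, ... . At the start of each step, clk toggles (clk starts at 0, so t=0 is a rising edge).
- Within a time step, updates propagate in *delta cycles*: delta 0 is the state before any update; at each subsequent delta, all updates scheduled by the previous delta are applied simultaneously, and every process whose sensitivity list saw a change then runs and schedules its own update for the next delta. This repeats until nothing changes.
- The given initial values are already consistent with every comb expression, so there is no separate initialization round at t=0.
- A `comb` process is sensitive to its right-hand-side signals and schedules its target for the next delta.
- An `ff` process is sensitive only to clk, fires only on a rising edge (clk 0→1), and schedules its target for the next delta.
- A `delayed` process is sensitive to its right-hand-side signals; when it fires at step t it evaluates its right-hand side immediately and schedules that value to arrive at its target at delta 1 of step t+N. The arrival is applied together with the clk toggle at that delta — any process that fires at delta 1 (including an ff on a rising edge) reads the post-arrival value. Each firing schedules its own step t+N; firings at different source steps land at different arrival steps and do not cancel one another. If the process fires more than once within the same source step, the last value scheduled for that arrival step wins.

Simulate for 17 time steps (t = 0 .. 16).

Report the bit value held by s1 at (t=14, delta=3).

1

t=0 Δ0: s1=1 s3=1 s2=0 s0=0 clk=0 s4=1
  Δ1: clk:0→1
  Δ2: s0:0→1
  Δ3: s2:0→1
  Δ4: s4:1→0
  (4Δ to stable)
t=1 Δ0: s1=1 s3=1 s2=1 s0=1 clk=1 s4=0
  Δ1: clk:1→0
  (1Δ to stable)
t=2 Δ0: s1=1 s3=1 s2=1 s0=1 clk=0 s4=0
  Δ1: clk:0→1
  Δ2: s0:1→0
  Δ3: s2:1→0
  Δ4: s4:0→1
  (4Δ to stable)
t=3 Δ0: s1=1 s3=1 s2=0 s0=0 clk=1 s4=1
  Δ1: clk:1→0
  (1Δ to stable)
t=4 Δ0: s1=1 s3=1 s2=0 s0=0 clk=0 s4=1
  Δ1: s1:1→0, clk:0→1
  Δ2: s2:0→1
  Δ3: s4:1→0
  (3Δ to stable)
t=5 Δ0: s1=0 s3=1 s2=1 s0=0 clk=1 s4=0
  Δ1: clk:1→0
  (1Δ to stable)
t=6 Δ0: s1=0 s3=1 s2=1 s0=0 clk=0 s4=0
  Δ1: s1:0→1, clk:0→1
  Δ2: s2:1→0, s0:0→1
  Δ3: s2:0→1, s4:0→1
  Δ4: s4:1→0
  (4Δ to stable)
t=7 Δ0: s1=1 s3=1 s2=1 s0=1 clk=1 s4=0
  Δ1: clk:1→0
  (1Δ to stable)
t=8 Δ0: s1=1 s3=1 s2=1 s0=1 clk=0 s4=0
  Δ1: clk:0→1
  Δ2: s0:1→0
  Δ3: s2:1→0
  Δ4: s4:0→1
  (4Δ to stable)
t=9 Δ0: s1=1 s3=1 s2=0 s0=0 clk=1 s4=1
  Δ1: clk:1→0
  (1Δ to stable)
t=10 Δ0: s1=1 s3=1 s2=0 s0=0 clk=0 s4=1
  Δ1: s1:1→0, clk:0→1
  Δ2: s2:0→1
  Δ3: s4:1→0
  (3Δ to stable)
t=11 Δ0: s1=0 s3=1 s2=1 s0=0 clk=1 s4=0
  Δ1: clk:1→0
  (1Δ to stable)
t=12 Δ0: s1=0 s3=1 s2=1 s0=0 clk=0 s4=0
  Δ1: s1:0→1, clk:0→1
  Δ2: s2:1→0, s0:0→1
  Δ3: s2:0→1, s4:0→1
  Δ4: s4:1→0
  (4Δ to stable)
t=13 Δ0: s1=1 s3=1 s2=1 s0=1 clk=1 s4=0
  Δ1: clk:1→0
  (1Δ to stable)
t=14 Δ0: s1=1 s3=1 s2=1 s0=1 clk=0 s4=0
  Δ1: clk:0→1
  Δ2: s0:1→0
  Δ3: s2:1→0
  Δ4: s4:0→1
  (4Δ to stable)
t=15 Δ0: s1=1 s3=1 s2=0 s0=0 clk=1 s4=1
  Δ1: clk:1→0
  (1Δ to stable)
t=16 Δ0: s1=1 s3=1 s2=0 s0=0 clk=0 s4=1
  Δ1: s1:1→0, clk:0→1
  Δ2: s2:0→1
  Δ3: s4:1→0
  (3Δ to stable)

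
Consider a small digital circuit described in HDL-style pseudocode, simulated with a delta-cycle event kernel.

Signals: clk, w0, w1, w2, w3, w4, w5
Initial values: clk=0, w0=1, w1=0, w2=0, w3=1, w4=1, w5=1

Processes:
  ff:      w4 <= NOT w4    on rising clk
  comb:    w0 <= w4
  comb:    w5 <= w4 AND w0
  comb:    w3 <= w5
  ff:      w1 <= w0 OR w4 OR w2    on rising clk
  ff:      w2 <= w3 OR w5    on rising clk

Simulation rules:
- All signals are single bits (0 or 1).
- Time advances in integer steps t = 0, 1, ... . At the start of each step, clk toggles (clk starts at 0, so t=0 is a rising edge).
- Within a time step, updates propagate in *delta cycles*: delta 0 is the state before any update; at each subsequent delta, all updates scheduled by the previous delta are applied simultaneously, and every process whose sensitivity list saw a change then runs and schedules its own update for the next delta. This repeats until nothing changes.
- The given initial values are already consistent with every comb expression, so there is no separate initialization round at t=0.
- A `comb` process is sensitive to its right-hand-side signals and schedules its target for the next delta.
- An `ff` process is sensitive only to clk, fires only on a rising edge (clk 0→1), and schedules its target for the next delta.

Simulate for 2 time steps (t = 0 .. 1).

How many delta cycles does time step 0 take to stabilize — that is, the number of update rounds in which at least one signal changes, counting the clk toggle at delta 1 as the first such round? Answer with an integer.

[bits: w0,clk,w2,w4,w5,w1,w3]
t=0: Δ0=1001101 Δ1=1101101 Δ2=1110111 Δ3=0110011 Δ4=0110010 | 4Δ
t=1: Δ0=0110010 Δ1=0010010 | 1Δ

4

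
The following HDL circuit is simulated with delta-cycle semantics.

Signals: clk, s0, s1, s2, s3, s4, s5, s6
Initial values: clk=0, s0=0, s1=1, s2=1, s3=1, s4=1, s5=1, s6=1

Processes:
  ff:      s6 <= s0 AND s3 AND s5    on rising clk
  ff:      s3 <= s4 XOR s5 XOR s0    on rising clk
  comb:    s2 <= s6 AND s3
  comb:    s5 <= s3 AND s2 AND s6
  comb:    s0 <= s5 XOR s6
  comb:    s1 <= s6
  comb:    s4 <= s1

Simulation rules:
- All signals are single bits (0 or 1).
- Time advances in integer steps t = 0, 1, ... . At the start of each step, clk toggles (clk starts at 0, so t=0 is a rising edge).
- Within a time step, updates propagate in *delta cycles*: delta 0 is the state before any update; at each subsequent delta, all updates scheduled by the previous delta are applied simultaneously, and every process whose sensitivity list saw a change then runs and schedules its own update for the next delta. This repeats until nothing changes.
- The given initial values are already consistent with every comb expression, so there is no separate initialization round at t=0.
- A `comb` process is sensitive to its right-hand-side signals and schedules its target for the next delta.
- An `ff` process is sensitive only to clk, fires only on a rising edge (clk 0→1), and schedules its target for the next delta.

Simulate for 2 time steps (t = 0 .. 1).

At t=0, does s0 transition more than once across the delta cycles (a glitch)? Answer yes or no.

[bits: s4,s5,s2,s3,s6,s0,s1,clk]
t=0: Δ0=11111010 Δ1=11111011 Δ2=11100011 Δ3=10000101 Δ4=00000001 | 4Δ
t=1: Δ0=00000001 Δ1=00000000 | 1Δ

yes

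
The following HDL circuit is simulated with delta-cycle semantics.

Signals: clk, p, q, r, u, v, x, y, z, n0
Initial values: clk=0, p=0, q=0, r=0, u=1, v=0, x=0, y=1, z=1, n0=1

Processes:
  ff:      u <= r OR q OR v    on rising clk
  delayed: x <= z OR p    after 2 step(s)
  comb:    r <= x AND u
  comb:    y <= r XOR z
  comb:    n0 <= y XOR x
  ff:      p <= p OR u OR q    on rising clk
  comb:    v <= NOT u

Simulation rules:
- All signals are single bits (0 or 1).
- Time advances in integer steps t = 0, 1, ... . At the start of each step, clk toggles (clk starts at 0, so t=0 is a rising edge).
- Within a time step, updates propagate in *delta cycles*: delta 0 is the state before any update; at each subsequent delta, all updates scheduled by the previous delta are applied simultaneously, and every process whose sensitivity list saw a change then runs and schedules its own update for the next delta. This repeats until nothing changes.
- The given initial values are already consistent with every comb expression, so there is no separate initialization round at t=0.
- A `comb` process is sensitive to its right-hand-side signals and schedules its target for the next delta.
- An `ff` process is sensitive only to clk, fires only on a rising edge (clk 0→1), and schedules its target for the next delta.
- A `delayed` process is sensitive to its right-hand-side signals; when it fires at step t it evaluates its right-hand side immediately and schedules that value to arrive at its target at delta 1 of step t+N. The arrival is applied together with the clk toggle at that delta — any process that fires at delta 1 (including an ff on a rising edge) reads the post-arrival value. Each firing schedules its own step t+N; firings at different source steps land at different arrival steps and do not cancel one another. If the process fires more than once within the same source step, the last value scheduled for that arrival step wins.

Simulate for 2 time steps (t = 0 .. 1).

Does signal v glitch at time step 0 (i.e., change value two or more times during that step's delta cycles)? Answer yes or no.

t=0 Δ0: z=1 p=0 n0=1 u=1 q=0 r=0 v=0 y=1 x=0 clk=0
  Δ1: clk:0→1
  Δ2: p:0→1, u:1→0
  Δ3: v:0→1
  (3Δ to stable)
t=1 Δ0: z=1 p=1 n0=1 u=0 q=0 r=0 v=1 y=1 x=0 clk=1
  Δ1: clk:1→0
  (1Δ to stable)

no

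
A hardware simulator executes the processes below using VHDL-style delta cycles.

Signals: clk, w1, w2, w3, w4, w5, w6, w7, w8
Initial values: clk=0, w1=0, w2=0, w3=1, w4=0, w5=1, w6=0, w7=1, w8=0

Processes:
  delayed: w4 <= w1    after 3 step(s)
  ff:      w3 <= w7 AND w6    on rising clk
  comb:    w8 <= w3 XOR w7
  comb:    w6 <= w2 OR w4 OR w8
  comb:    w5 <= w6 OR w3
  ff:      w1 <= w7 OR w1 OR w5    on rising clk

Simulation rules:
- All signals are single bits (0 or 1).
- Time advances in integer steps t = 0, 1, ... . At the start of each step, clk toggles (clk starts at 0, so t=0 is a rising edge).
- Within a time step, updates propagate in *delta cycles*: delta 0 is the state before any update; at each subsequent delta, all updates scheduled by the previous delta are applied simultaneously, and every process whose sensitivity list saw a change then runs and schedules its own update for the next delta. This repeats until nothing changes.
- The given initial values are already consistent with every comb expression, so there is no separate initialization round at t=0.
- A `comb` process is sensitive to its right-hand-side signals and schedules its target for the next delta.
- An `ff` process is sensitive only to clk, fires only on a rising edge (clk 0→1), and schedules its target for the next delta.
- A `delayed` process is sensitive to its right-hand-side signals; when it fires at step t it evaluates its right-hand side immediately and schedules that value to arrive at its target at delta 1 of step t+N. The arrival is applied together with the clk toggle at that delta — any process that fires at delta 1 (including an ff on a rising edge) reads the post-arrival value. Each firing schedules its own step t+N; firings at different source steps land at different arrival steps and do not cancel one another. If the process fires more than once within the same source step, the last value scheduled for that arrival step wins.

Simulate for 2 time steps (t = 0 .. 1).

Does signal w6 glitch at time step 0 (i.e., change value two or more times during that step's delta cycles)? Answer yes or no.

no

[bits: w2,w7,clk,w1,w6,w3,w4,w8,w5]
t=0: Δ0=010001001 Δ1=011001001 Δ2=011100001 Δ3=011100010 Δ4=011110010 Δ5=011110011 | 5Δ
t=1: Δ0=011110011 Δ1=010110011 | 1Δ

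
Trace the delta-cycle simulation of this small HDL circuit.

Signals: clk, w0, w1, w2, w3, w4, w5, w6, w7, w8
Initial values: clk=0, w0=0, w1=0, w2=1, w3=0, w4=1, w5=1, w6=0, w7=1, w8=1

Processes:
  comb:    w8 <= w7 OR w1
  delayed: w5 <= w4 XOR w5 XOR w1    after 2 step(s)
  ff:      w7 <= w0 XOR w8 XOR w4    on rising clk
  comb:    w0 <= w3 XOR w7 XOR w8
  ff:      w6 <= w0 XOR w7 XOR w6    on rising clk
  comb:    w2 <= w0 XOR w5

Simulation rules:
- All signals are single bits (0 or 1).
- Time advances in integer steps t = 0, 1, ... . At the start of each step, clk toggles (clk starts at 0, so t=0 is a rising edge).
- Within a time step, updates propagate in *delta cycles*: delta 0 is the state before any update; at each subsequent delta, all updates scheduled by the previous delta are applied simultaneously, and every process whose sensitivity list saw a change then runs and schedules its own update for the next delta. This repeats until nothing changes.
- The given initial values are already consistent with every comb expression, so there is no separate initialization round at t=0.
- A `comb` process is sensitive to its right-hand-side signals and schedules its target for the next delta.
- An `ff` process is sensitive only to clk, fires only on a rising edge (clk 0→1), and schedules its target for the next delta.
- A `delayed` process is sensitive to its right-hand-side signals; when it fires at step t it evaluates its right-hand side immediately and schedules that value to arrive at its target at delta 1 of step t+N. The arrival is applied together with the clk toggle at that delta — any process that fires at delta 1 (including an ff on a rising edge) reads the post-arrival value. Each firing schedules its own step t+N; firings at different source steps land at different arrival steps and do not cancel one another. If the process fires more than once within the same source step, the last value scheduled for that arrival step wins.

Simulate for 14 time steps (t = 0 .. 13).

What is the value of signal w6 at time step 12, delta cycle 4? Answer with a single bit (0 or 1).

t0.Δ0 w0=0 clk=0 w7=1 w6=0 w4=1 w3=0 w2=1 w5=1 w8=1 w1=0
t0.Δ1 w0=0 clk=1 w7=1 w6=0 w4=1 w3=0 w2=1 w5=1 w8=1 w1=0
t0.Δ2 w0=0 clk=1 w7=0 w6=1 w4=1 w3=0 w2=1 w5=1 w8=1 w1=0
t0.Δ3 w0=1 clk=1 w7=0 w6=1 w4=1 w3=0 w2=1 w5=1 w8=0 w1=0
t0.Δ4 w0=0 clk=1 w7=0 w6=1 w4=1 w3=0 w2=0 w5=1 w8=0 w1=0
t0.Δ5 w0=0 clk=1 w7=0 w6=1 w4=1 w3=0 w2=1 w5=1 w8=0 w1=0
t1.Δ0 w0=0 clk=1 w7=0 w6=1 w4=1 w3=0 w2=1 w5=1 w8=0 w1=0
t1.Δ1 w0=0 clk=0 w7=0 w6=1 w4=1 w3=0 w2=1 w5=1 w8=0 w1=0
t2.Δ0 w0=0 clk=0 w7=0 w6=1 w4=1 w3=0 w2=1 w5=1 w8=0 w1=0
t2.Δ1 w0=0 clk=1 w7=0 w6=1 w4=1 w3=0 w2=1 w5=1 w8=0 w1=0
t2.Δ2 w0=0 clk=1 w7=1 w6=1 w4=1 w3=0 w2=1 w5=1 w8=0 w1=0
t2.Δ3 w0=1 clk=1 w7=1 w6=1 w4=1 w3=0 w2=1 w5=1 w8=1 w1=0
t2.Δ4 w0=0 clk=1 w7=1 w6=1 w4=1 w3=0 w2=0 w5=1 w8=1 w1=0
t2.Δ5 w0=0 clk=1 w7=1 w6=1 w4=1 w3=0 w2=1 w5=1 w8=1 w1=0
t3.Δ0 w0=0 clk=1 w7=1 w6=1 w4=1 w3=0 w2=1 w5=1 w8=1 w1=0
t3.Δ1 w0=0 clk=0 w7=1 w6=1 w4=1 w3=0 w2=1 w5=1 w8=1 w1=0
t4.Δ0 w0=0 clk=0 w7=1 w6=1 w4=1 w3=0 w2=1 w5=1 w8=1 w1=0
t4.Δ1 w0=0 clk=1 w7=1 w6=1 w4=1 w3=0 w2=1 w5=1 w8=1 w1=0
t4.Δ2 w0=0 clk=1 w7=0 w6=0 w4=1 w3=0 w2=1 w5=1 w8=1 w1=0
t4.Δ3 w0=1 clk=1 w7=0 w6=0 w4=1 w3=0 w2=1 w5=1 w8=0 w1=0
t4.Δ4 w0=0 clk=1 w7=0 w6=0 w4=1 w3=0 w2=0 w5=1 w8=0 w1=0
t4.Δ5 w0=0 clk=1 w7=0 w6=0 w4=1 w3=0 w2=1 w5=1 w8=0 w1=0
t5.Δ0 w0=0 clk=1 w7=0 w6=0 w4=1 w3=0 w2=1 w5=1 w8=0 w1=0
t5.Δ1 w0=0 clk=0 w7=0 w6=0 w4=1 w3=0 w2=1 w5=1 w8=0 w1=0
t6.Δ0 w0=0 clk=0 w7=0 w6=0 w4=1 w3=0 w2=1 w5=1 w8=0 w1=0
t6.Δ1 w0=0 clk=1 w7=0 w6=0 w4=1 w3=0 w2=1 w5=1 w8=0 w1=0
t6.Δ2 w0=0 clk=1 w7=1 w6=0 w4=1 w3=0 w2=1 w5=1 w8=0 w1=0
t6.Δ3 w0=1 clk=1 w7=1 w6=0 w4=1 w3=0 w2=1 w5=1 w8=1 w1=0
t6.Δ4 w0=0 clk=1 w7=1 w6=0 w4=1 w3=0 w2=0 w5=1 w8=1 w1=0
t6.Δ5 w0=0 clk=1 w7=1 w6=0 w4=1 w3=0 w2=1 w5=1 w8=1 w1=0
t7.Δ0 w0=0 clk=1 w7=1 w6=0 w4=1 w3=0 w2=1 w5=1 w8=1 w1=0
t7.Δ1 w0=0 clk=0 w7=1 w6=0 w4=1 w3=0 w2=1 w5=1 w8=1 w1=0
t8.Δ0 w0=0 clk=0 w7=1 w6=0 w4=1 w3=0 w2=1 w5=1 w8=1 w1=0
t8.Δ1 w0=0 clk=1 w7=1 w6=0 w4=1 w3=0 w2=1 w5=1 w8=1 w1=0
t8.Δ2 w0=0 clk=1 w7=0 w6=1 w4=1 w3=0 w2=1 w5=1 w8=1 w1=0
t8.Δ3 w0=1 clk=1 w7=0 w6=1 w4=1 w3=0 w2=1 w5=1 w8=0 w1=0
t8.Δ4 w0=0 clk=1 w7=0 w6=1 w4=1 w3=0 w2=0 w5=1 w8=0 w1=0
t8.Δ5 w0=0 clk=1 w7=0 w6=1 w4=1 w3=0 w2=1 w5=1 w8=0 w1=0
t9.Δ0 w0=0 clk=1 w7=0 w6=1 w4=1 w3=0 w2=1 w5=1 w8=0 w1=0
t9.Δ1 w0=0 clk=0 w7=0 w6=1 w4=1 w3=0 w2=1 w5=1 w8=0 w1=0
t10.Δ0 w0=0 clk=0 w7=0 w6=1 w4=1 w3=0 w2=1 w5=1 w8=0 w1=0
t10.Δ1 w0=0 clk=1 w7=0 w6=1 w4=1 w3=0 w2=1 w5=1 w8=0 w1=0
t10.Δ2 w0=0 clk=1 w7=1 w6=1 w4=1 w3=0 w2=1 w5=1 w8=0 w1=0
t10.Δ3 w0=1 clk=1 w7=1 w6=1 w4=1 w3=0 w2=1 w5=1 w8=1 w1=0
t10.Δ4 w0=0 clk=1 w7=1 w6=1 w4=1 w3=0 w2=0 w5=1 w8=1 w1=0
t10.Δ5 w0=0 clk=1 w7=1 w6=1 w4=1 w3=0 w2=1 w5=1 w8=1 w1=0
t11.Δ0 w0=0 clk=1 w7=1 w6=1 w4=1 w3=0 w2=1 w5=1 w8=1 w1=0
t11.Δ1 w0=0 clk=0 w7=1 w6=1 w4=1 w3=0 w2=1 w5=1 w8=1 w1=0
t12.Δ0 w0=0 clk=0 w7=1 w6=1 w4=1 w3=0 w2=1 w5=1 w8=1 w1=0
t12.Δ1 w0=0 clk=1 w7=1 w6=1 w4=1 w3=0 w2=1 w5=1 w8=1 w1=0
t12.Δ2 w0=0 clk=1 w7=0 w6=0 w4=1 w3=0 w2=1 w5=1 w8=1 w1=0
t12.Δ3 w0=1 clk=1 w7=0 w6=0 w4=1 w3=0 w2=1 w5=1 w8=0 w1=0
t12.Δ4 w0=0 clk=1 w7=0 w6=0 w4=1 w3=0 w2=0 w5=1 w8=0 w1=0
t12.Δ5 w0=0 clk=1 w7=0 w6=0 w4=1 w3=0 w2=1 w5=1 w8=0 w1=0
t13.Δ0 w0=0 clk=1 w7=0 w6=0 w4=1 w3=0 w2=1 w5=1 w8=0 w1=0
t13.Δ1 w0=0 clk=0 w7=0 w6=0 w4=1 w3=0 w2=1 w5=1 w8=0 w1=0

0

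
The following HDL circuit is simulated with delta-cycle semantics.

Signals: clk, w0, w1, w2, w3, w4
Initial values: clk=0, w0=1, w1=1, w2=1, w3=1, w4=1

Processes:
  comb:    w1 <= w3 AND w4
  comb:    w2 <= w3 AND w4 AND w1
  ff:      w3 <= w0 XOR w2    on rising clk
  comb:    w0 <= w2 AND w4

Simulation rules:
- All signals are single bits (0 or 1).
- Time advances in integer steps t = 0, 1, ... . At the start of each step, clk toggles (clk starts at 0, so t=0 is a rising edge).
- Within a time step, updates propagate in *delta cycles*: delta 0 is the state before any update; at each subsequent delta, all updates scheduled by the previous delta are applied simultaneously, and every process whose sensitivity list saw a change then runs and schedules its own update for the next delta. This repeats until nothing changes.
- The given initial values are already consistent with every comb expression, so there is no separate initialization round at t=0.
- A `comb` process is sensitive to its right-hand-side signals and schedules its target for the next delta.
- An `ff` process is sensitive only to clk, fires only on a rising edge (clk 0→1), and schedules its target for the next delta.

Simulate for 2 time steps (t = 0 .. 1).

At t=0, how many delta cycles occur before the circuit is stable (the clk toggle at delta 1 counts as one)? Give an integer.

t0.Δ0 w3=1 w0=1 clk=0 w2=1 w1=1 w4=1
t0.Δ1 w3=1 w0=1 clk=1 w2=1 w1=1 w4=1
t0.Δ2 w3=0 w0=1 clk=1 w2=1 w1=1 w4=1
t0.Δ3 w3=0 w0=1 clk=1 w2=0 w1=0 w4=1
t0.Δ4 w3=0 w0=0 clk=1 w2=0 w1=0 w4=1
t1.Δ0 w3=0 w0=0 clk=1 w2=0 w1=0 w4=1
t1.Δ1 w3=0 w0=0 clk=0 w2=0 w1=0 w4=1

4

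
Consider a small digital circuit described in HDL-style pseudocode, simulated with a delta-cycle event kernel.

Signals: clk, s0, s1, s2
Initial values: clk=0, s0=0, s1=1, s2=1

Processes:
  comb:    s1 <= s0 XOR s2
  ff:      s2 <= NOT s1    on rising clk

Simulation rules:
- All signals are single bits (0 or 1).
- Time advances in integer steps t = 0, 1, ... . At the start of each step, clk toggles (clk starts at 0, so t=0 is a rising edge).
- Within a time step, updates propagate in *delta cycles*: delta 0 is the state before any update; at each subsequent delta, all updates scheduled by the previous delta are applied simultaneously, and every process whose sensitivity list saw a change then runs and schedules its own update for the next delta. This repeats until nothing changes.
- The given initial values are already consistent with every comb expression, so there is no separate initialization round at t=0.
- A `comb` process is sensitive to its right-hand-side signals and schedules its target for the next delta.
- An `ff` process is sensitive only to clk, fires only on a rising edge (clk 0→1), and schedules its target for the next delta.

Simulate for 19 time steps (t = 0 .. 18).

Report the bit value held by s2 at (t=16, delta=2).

t=0 Δ0: s0=0 s2=1 clk=0 s1=1
  Δ1: clk:0→1
  Δ2: s2:1→0
  Δ3: s1:1→0
  (3Δ to stable)
t=1 Δ0: s0=0 s2=0 clk=1 s1=0
  Δ1: clk:1→0
  (1Δ to stable)
t=2 Δ0: s0=0 s2=0 clk=0 s1=0
  Δ1: clk:0→1
  Δ2: s2:0→1
  Δ3: s1:0→1
  (3Δ to stable)
t=3 Δ0: s0=0 s2=1 clk=1 s1=1
  Δ1: clk:1→0
  (1Δ to stable)
t=4 Δ0: s0=0 s2=1 clk=0 s1=1
  Δ1: clk:0→1
  Δ2: s2:1→0
  Δ3: s1:1→0
  (3Δ to stable)
t=5 Δ0: s0=0 s2=0 clk=1 s1=0
  Δ1: clk:1→0
  (1Δ to stable)
t=6 Δ0: s0=0 s2=0 clk=0 s1=0
  Δ1: clk:0→1
  Δ2: s2:0→1
  Δ3: s1:0→1
  (3Δ to stable)
t=7 Δ0: s0=0 s2=1 clk=1 s1=1
  Δ1: clk:1→0
  (1Δ to stable)
t=8 Δ0: s0=0 s2=1 clk=0 s1=1
  Δ1: clk:0→1
  Δ2: s2:1→0
  Δ3: s1:1→0
  (3Δ to stable)
t=9 Δ0: s0=0 s2=0 clk=1 s1=0
  Δ1: clk:1→0
  (1Δ to stable)
t=10 Δ0: s0=0 s2=0 clk=0 s1=0
  Δ1: clk:0→1
  Δ2: s2:0→1
  Δ3: s1:0→1
  (3Δ to stable)
t=11 Δ0: s0=0 s2=1 clk=1 s1=1
  Δ1: clk:1→0
  (1Δ to stable)
t=12 Δ0: s0=0 s2=1 clk=0 s1=1
  Δ1: clk:0→1
  Δ2: s2:1→0
  Δ3: s1:1→0
  (3Δ to stable)
t=13 Δ0: s0=0 s2=0 clk=1 s1=0
  Δ1: clk:1→0
  (1Δ to stable)
t=14 Δ0: s0=0 s2=0 clk=0 s1=0
  Δ1: clk:0→1
  Δ2: s2:0→1
  Δ3: s1:0→1
  (3Δ to stable)
t=15 Δ0: s0=0 s2=1 clk=1 s1=1
  Δ1: clk:1→0
  (1Δ to stable)
t=16 Δ0: s0=0 s2=1 clk=0 s1=1
  Δ1: clk:0→1
  Δ2: s2:1→0
  Δ3: s1:1→0
  (3Δ to stable)
t=17 Δ0: s0=0 s2=0 clk=1 s1=0
  Δ1: clk:1→0
  (1Δ to stable)
t=18 Δ0: s0=0 s2=0 clk=0 s1=0
  Δ1: clk:0→1
  Δ2: s2:0→1
  Δ3: s1:0→1
  (3Δ to stable)

0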